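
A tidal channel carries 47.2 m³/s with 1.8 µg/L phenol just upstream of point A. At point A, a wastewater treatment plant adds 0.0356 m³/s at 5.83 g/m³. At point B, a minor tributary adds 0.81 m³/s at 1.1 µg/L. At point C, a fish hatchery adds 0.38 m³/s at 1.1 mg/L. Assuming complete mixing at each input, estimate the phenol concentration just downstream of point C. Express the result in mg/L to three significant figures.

1.8 µg/L = 0.0018 mg/L.
After input A: C = (47.2·0.0018 + 0.0356·5.83) / 47.24 = 0.006193 mg/L.
1.1 µg/L = 0.0011 mg/L.
After input B: C = (47.24·0.006193 + 0.81·0.0011) / 48.05 = 0.006107 mg/L.
After input C: C = (48.05·0.006107 + 0.38·1.1) / 48.43 = 0.01469 mg/L.

0.0147 mg/L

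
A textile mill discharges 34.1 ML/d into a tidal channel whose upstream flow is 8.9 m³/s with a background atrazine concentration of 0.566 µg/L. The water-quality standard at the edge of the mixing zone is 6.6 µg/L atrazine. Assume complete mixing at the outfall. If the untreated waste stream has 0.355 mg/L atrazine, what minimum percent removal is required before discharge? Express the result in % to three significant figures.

34.1 ML/d = 0.3947 m³/s.
0.566 µg/L = 0.000566 mg/L.
6.6 µg/L = 0.0066 mg/L.
Mass balance: 0.0066·9.295 = 0.3947·Cₑ + 8.9·0.000566.
Cₑ = (0.06134 − 0.005037) / 0.3947 = 0.1427 mg/L.
Required removal = 1 − 0.1427/0.355 = 59.81 %.

59.8 %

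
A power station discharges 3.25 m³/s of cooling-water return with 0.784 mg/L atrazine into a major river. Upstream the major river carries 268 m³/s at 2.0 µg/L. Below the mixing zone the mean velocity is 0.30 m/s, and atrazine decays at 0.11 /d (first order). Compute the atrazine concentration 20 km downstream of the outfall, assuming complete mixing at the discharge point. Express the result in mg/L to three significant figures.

0.0104 mg/L

2.0 µg/L = 0.002 mg/L.
After complete mixing, C₀ = (3.25·0.784 + 268·0.002) / 271.2 = 0.01137 mg/L.
Travel time t = 2e+04 m / 0.30 m/s = 6.667e+04 s = 0.7716 d.
C = 0.01137·exp(−0.11·0.7716) = 0.01137·0.9186 = 0.01044 mg/L.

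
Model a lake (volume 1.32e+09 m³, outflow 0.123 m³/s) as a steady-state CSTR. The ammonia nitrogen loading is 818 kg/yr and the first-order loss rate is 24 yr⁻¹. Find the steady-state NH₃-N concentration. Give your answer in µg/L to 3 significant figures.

0.0258 µg/L

Outflow Q = 0.123 m³/s × 3.156e+07 s/yr = 3.882e+06 m³/yr.
Steady-state CSTR mass balance: W = Q·C + k·V·C, so C = W/(Q + kV).
Q + kV = 3.882e+06 + 24·1.32e+09 = 3.168e+10 m³/yr.
C = 818/3.168e+10 = 2.582e-08 kg/m³ = 2.582e-05 mg/L = 0.02582 µg/L.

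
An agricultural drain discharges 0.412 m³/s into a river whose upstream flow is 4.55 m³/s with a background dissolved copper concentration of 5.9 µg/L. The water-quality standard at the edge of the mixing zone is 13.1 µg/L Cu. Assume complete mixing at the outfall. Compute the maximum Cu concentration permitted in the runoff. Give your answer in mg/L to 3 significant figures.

5.9 µg/L = 0.0059 mg/L.
13.1 µg/L = 0.0131 mg/L.
Mass balance: 0.0131·4.962 = 0.412·Cₑ + 4.55·0.0059.
Cₑ = (0.065 − 0.02685) / 0.412 = 0.09261 mg/L.

0.0926 mg/L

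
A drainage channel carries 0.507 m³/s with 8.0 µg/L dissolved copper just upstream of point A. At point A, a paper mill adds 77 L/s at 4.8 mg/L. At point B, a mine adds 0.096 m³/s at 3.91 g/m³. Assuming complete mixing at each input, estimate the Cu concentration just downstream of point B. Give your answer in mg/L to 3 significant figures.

1.10 mg/L

8.0 µg/L = 0.008 mg/L.
77 L/s = 0.077 m³/s.
After input A: C = (0.507·0.008 + 0.077·4.8) / 0.584 = 0.6398 mg/L.
After input B: C = (0.584·0.6398 + 0.096·3.91) / 0.68 = 1.101 mg/L.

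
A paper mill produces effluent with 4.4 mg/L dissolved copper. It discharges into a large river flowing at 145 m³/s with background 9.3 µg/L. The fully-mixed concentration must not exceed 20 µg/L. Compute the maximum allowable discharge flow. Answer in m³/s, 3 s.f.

9.3 µg/L = 0.0093 mg/L.
20 µg/L = 0.02 mg/L.
Mass balance at complete mixing: C_std·(Q_w + Q_r) = Q_w·C_e + Q_r·C_b.
Rearranging, Q_w = Q_r·(C_std − C_b)/(C_e − C_std) = 145·(0.02 − 0.0093) / (4.4 − 0.02) = 0.3542 m³/s.

0.354 m³/s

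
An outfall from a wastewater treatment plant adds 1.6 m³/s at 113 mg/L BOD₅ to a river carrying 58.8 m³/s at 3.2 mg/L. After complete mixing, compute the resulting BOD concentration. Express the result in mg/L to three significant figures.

6.11 mg/L

By mass balance at complete mixing, C = (1.6·113 + 58.8·3.2) / (1.6 + 58.8) = 369/60.4 = 6.109 mg/L.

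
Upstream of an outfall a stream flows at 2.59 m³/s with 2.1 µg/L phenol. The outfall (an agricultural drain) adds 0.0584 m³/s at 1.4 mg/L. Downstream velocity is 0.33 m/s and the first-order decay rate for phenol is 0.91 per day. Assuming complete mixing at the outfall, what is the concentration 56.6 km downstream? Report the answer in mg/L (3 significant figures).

0.00541 mg/L

2.1 µg/L = 0.0021 mg/L.
After complete mixing, C₀ = (0.0584·1.4 + 2.59·0.0021) / 2.648 = 0.03293 mg/L.
Travel time t = 5.66e+04 m / 0.33 m/s = 1.715e+05 s = 1.985 d.
C = 0.03293·exp(−0.91·1.985) = 0.03293·0.1642 = 0.005407 mg/L.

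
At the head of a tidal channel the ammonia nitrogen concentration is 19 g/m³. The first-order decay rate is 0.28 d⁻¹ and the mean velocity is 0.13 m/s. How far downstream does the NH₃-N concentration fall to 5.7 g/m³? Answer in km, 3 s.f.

From C = C₀·e^(−kt), t = ln(C₀/C)/k = ln(19/5.7)/0.28 = 1.204/0.28 = 4.3 d.
Distance = v·t = 0.13 m/s × 3.715e+05 s = 4.83e+04 m = 48.3 km.

48.3 km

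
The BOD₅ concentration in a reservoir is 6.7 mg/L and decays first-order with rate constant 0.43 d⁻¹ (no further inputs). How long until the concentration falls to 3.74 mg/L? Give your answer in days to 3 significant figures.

t = ln(C₀/C)/k = ln(6.7/3.74)/0.43 = 0.583/0.43 = 1.356 d.

1.36 d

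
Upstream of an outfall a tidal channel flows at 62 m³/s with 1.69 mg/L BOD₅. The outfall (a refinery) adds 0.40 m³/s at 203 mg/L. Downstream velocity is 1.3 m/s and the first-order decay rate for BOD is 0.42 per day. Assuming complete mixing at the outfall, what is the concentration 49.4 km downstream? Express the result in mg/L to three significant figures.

2.48 mg/L

After complete mixing, C₀ = (0.4·203 + 62·1.69) / 62.4 = 2.98 mg/L.
Travel time t = 4.94e+04 m / 1.3 m/s = 3.8e+04 s = 0.4398 d.
C = 2.98·exp(−0.42·0.4398) = 2.98·0.8313 = 2.478 mg/L.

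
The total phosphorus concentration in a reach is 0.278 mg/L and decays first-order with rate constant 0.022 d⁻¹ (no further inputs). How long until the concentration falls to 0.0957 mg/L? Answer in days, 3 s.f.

t = ln(C₀/C)/k = ln(0.278/0.0957)/0.022 = 1.066/0.022 = 48.47 d.

48.5 d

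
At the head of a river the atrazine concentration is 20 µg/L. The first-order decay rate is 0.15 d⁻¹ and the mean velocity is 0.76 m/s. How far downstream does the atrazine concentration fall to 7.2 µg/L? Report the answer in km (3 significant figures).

From C = C₀·e^(−kt), t = ln(C₀/C)/k = ln(20/7.2)/0.15 = 1.022/0.15 = 6.811 d.
Distance = v·t = 0.76 m/s × 5.885e+05 s = 4.472e+05 m = 447.2 km.

447 km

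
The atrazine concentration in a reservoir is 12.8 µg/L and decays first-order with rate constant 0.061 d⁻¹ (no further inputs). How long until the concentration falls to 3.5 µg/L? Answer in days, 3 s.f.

21.3 d

t = ln(C₀/C)/k = ln(12.8/3.5)/0.061 = 1.297/0.061 = 21.26 d.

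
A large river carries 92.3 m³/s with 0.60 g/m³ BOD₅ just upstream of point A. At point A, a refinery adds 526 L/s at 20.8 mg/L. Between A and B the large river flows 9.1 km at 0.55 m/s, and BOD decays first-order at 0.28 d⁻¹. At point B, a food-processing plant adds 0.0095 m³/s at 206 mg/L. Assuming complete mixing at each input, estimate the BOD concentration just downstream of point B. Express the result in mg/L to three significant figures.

0.698 mg/L

526 L/s = 0.526 m³/s.
After input A: C = (92.3·0.6 + 0.526·20.8) / 92.83 = 0.7145 mg/L.
Over the 9.1 km reach to input B (t = 1.655e+04 s = 0.1915 d), decay gives C = 0.7145·exp(−0.28·0.1915) = 0.6772 mg/L.
After input B: C = (92.83·0.6772 + 0.0095·206) / 92.84 = 0.6982 mg/L.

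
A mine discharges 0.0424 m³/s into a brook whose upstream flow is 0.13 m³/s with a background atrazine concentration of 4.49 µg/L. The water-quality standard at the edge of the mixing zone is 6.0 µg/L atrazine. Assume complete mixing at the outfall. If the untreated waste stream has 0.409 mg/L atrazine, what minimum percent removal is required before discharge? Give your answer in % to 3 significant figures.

4.49 µg/L = 0.00449 mg/L.
6.0 µg/L = 0.006 mg/L.
Mass balance: 0.006·0.1724 = 0.0424·Cₑ + 0.13·0.00449.
Cₑ = (0.001034 − 0.0005837) / 0.0424 = 0.01063 mg/L.
Required removal = 1 − 0.01063/0.409 = 97.4 %.

97.4 %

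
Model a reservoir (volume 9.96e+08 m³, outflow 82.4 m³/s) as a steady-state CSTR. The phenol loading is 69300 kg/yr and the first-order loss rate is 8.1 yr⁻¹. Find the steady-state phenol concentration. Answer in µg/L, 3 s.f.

6.50 µg/L

Outflow Q = 82.4 m³/s × 3.156e+07 s/yr = 2.6e+09 m³/yr.
Steady-state CSTR mass balance: W = Q·C + k·V·C, so C = W/(Q + kV).
Q + kV = 2.6e+09 + 8.1·9.96e+08 = 1.067e+10 m³/yr.
C = 69300/1.067e+10 = 6.496e-06 kg/m³ = 0.006496 mg/L = 6.496 µg/L.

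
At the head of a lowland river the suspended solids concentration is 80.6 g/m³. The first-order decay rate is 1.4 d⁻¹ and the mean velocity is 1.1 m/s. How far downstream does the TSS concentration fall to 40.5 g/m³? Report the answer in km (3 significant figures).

From C = C₀·e^(−kt), t = ln(C₀/C)/k = ln(80.6/40.5)/1.4 = 0.6882/1.4 = 0.4916 d.
Distance = v·t = 1.1 m/s × 4.247e+04 s = 4.672e+04 m = 46.72 km.

46.7 km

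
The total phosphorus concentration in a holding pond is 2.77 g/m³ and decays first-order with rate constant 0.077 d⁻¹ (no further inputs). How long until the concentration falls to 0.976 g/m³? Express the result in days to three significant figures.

t = ln(C₀/C)/k = ln(2.77/0.976)/0.077 = 1.043/0.077 = 13.55 d.

13.5 d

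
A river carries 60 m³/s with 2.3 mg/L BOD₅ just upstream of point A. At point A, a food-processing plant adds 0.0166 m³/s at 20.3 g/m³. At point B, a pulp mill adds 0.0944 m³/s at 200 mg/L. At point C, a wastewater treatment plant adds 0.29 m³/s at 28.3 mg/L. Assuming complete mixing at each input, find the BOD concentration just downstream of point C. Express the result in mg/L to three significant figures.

After input A: C = (60·2.3 + 0.0166·20.3) / 60.02 = 2.305 mg/L.
After input B: C = (60.02·2.305 + 0.0944·200) / 60.11 = 2.615 mg/L.
After input C: C = (60.11·2.615 + 0.29·28.3) / 60.4 = 2.739 mg/L.

2.74 mg/L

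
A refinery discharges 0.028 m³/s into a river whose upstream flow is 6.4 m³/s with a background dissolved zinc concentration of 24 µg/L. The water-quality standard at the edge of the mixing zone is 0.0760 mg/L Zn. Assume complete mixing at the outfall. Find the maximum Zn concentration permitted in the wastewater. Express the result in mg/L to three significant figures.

24 µg/L = 0.024 mg/L.
Mass balance: 0.076·6.428 = 0.028·Cₑ + 6.4·0.024.
Cₑ = (0.4885 − 0.1536) / 0.028 = 11.96 mg/L.

12.0 mg/L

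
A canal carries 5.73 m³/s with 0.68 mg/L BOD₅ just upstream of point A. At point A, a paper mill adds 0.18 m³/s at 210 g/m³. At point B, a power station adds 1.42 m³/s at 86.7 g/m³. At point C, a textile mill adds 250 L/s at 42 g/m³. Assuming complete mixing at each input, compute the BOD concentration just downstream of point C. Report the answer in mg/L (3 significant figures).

After input A: C = (5.73·0.68 + 0.18·210) / 5.91 = 7.055 mg/L.
After input B: C = (5.91·7.055 + 1.42·86.7) / 7.33 = 22.48 mg/L.
250 L/s = 0.25 m³/s.
After input C: C = (7.33·22.48 + 0.25·42) / 7.58 = 23.13 mg/L.

23.1 mg/L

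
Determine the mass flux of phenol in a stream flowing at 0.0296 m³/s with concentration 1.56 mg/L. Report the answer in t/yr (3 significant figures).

Mass flux = Q·C = 0.0296 m³/s × 1.56 g/m³ = 0.04618 g/s.
= 0.04618 g/s × 31.56 = 1.457 t/yr.

1.46 t/yr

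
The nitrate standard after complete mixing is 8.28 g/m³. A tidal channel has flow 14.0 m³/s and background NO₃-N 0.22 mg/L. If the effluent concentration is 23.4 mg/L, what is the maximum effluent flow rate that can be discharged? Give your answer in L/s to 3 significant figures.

7460 L/s

Mass balance at complete mixing: C_std·(Q_w + Q_r) = Q_w·C_e + Q_r·C_b.
Rearranging, Q_w = Q_r·(C_std − C_b)/(C_e − C_std) = 14.0·(8.28 − 0.22) / (23.4 − 8.28) = 7.463 m³/s.
= 7463 L/s.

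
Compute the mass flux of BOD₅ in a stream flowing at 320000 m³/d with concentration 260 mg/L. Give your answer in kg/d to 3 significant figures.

83200 kg/d

320000 m³/d = 3.704 m³/s.
Mass flux = Q·C = 3.704 m³/s × 260 g/m³ = 963 g/s.
= 963 g/s × 86.4 = 8.32e+04 kg/d.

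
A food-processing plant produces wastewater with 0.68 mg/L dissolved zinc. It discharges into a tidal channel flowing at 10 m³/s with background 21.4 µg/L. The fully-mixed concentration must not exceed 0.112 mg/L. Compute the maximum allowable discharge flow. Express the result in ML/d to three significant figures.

138 ML/d

21.4 µg/L = 0.0214 mg/L.
Mass balance at complete mixing: C_std·(Q_w + Q_r) = Q_w·C_e + Q_r·C_b.
Rearranging, Q_w = Q_r·(C_std − C_b)/(C_e − C_std) = 10·(0.112 − 0.0214) / (0.68 − 0.112) = 1.595 m³/s.
= 137.8 ML/d.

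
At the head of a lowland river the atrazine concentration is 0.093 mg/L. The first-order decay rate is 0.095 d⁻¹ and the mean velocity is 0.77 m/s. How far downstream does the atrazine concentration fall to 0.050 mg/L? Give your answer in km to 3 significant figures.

From C = C₀·e^(−kt), t = ln(C₀/C)/k = ln(0.093/0.050)/0.095 = 0.6206/0.095 = 6.532 d.
Distance = v·t = 0.77 m/s × 5.644e+05 s = 4.346e+05 m = 434.6 km.

435 km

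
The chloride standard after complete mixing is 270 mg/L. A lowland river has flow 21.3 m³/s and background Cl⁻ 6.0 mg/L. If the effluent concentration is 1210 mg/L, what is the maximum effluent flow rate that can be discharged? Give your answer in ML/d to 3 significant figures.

517 ML/d

Mass balance at complete mixing: C_std·(Q_w + Q_r) = Q_w·C_e + Q_r·C_b.
Rearranging, Q_w = Q_r·(C_std − C_b)/(C_e − C_std) = 21.3·(270 − 6) / (1210 − 270) = 5.982 m³/s.
= 516.9 ML/d.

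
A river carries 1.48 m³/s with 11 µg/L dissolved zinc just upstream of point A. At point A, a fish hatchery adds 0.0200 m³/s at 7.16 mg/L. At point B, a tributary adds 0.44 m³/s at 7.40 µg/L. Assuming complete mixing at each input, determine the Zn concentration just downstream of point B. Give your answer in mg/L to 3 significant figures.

0.0839 mg/L

11 µg/L = 0.011 mg/L.
After input A: C = (1.48·0.011 + 0.02·7.16) / 1.5 = 0.1063 mg/L.
7.40 µg/L = 0.0074 mg/L.
After input B: C = (1.5·0.1063 + 0.44·0.0074) / 1.94 = 0.08388 mg/L.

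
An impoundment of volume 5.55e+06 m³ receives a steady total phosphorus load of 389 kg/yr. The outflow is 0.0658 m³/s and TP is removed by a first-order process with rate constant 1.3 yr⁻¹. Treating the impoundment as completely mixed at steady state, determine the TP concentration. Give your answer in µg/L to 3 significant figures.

41.9 µg/L

Outflow Q = 0.0658 m³/s × 3.156e+07 s/yr = 2.076e+06 m³/yr.
Steady-state CSTR mass balance: W = Q·C + k·V·C, so C = W/(Q + kV).
Q + kV = 2.076e+06 + 1.3·5.55e+06 = 9.291e+06 m³/yr.
C = 389/9.291e+06 = 4.187e-05 kg/m³ = 0.04187 mg/L = 41.87 µg/L.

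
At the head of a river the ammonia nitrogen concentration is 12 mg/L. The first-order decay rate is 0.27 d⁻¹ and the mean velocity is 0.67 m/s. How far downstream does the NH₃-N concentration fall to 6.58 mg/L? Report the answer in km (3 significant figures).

From C = C₀·e^(−kt), t = ln(C₀/C)/k = ln(12/6.58)/0.27 = 0.6009/0.27 = 2.225 d.
Distance = v·t = 0.67 m/s × 1.923e+05 s = 1.288e+05 m = 128.8 km.

129 km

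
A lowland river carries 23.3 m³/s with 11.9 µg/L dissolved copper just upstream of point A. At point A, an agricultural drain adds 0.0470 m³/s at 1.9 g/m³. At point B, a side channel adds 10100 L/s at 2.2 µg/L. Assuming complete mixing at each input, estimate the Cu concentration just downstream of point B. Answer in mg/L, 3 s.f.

11.9 µg/L = 0.0119 mg/L.
After input A: C = (23.3·0.0119 + 0.047·1.9) / 23.35 = 0.0157 mg/L.
10100 L/s = 10.1 m³/s.
2.2 µg/L = 0.0022 mg/L.
After input B: C = (23.35·0.0157 + 10.1·0.0022) / 33.45 = 0.01162 mg/L.

0.0116 mg/L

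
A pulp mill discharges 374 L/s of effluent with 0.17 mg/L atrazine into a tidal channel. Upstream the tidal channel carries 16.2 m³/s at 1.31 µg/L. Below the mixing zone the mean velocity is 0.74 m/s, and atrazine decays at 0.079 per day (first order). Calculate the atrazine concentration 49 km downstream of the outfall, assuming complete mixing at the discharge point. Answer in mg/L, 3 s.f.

374 L/s = 0.374 m³/s.
1.31 µg/L = 0.00131 mg/L.
After complete mixing, C₀ = (0.374·0.17 + 16.2·0.00131) / 16.57 = 0.005117 mg/L.
Travel time t = 4.9e+04 m / 0.74 m/s = 6.622e+04 s = 0.7664 d.
C = 0.005117·exp(−0.079·0.7664) = 0.005117·0.9413 = 0.004816 mg/L.

0.00482 mg/L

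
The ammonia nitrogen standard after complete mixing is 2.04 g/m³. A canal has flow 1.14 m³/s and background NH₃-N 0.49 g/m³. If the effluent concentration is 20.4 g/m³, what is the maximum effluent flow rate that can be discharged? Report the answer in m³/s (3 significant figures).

0.0962 m³/s

Mass balance at complete mixing: C_std·(Q_w + Q_r) = Q_w·C_e + Q_r·C_b.
Rearranging, Q_w = Q_r·(C_std − C_b)/(C_e − C_std) = 1.14·(2.04 − 0.49) / (20.4 − 2.04) = 0.09624 m³/s.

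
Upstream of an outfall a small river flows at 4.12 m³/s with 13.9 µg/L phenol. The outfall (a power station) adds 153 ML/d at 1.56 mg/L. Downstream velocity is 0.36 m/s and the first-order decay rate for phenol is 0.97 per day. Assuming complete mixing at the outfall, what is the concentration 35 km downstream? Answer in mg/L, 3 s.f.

0.161 mg/L

153 ML/d = 1.771 m³/s.
13.9 µg/L = 0.0139 mg/L.
After complete mixing, C₀ = (1.771·1.56 + 4.12·0.0139) / 5.891 = 0.4787 mg/L.
Travel time t = 3.5e+04 m / 0.36 m/s = 9.722e+04 s = 1.125 d.
C = 0.4787·exp(−0.97·1.125) = 0.4787·0.3357 = 0.1607 mg/L.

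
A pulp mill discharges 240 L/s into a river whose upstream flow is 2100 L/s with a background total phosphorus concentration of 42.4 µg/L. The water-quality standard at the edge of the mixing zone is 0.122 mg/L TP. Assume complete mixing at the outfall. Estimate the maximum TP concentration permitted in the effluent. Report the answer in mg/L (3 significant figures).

0.818 mg/L

240 L/s = 0.24 m³/s.
2100 L/s = 2.1 m³/s.
42.4 µg/L = 0.0424 mg/L.
Mass balance: 0.122·2.34 = 0.24·Cₑ + 2.1·0.0424.
Cₑ = (0.2855 − 0.08904) / 0.24 = 0.8185 mg/L.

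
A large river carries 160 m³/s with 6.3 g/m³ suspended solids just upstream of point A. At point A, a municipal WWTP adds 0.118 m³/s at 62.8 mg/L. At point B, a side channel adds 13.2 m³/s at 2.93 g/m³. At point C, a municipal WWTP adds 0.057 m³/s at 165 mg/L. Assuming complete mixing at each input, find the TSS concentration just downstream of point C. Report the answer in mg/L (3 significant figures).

6.13 mg/L

After input A: C = (160·6.3 + 0.118·62.8) / 160.1 = 6.342 mg/L.
After input B: C = (160.1·6.342 + 13.2·2.93) / 173.3 = 6.082 mg/L.
After input C: C = (173.3·6.082 + 0.057·165) / 173.4 = 6.134 mg/L.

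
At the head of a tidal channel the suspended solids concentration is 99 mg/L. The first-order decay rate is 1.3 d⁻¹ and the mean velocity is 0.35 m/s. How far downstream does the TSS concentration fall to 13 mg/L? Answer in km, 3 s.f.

47.2 km

From C = C₀·e^(−kt), t = ln(C₀/C)/k = ln(99/13)/1.3 = 2.03/1.3 = 1.562 d.
Distance = v·t = 0.35 m/s × 1.349e+05 s = 4.722e+04 m = 47.22 km.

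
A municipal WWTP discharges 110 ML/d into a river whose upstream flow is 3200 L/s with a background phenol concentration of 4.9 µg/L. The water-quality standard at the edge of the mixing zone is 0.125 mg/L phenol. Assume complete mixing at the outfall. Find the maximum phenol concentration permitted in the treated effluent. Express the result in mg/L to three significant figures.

110 ML/d = 1.273 m³/s.
3200 L/s = 3.2 m³/s.
4.9 µg/L = 0.0049 mg/L.
Mass balance: 0.125·4.473 = 1.273·Cₑ + 3.2·0.0049.
Cₑ = (0.5591 − 0.01568) / 1.273 = 0.4269 mg/L.

0.427 mg/L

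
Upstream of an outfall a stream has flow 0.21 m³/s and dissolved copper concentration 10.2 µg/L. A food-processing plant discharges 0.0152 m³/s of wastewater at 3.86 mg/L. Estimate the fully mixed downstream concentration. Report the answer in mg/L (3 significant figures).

0.270 mg/L

10.2 µg/L = 0.0102 mg/L.
Conservation of mass across the mixing zone: C = (0.0152·3.86 + 0.21·0.0102) / (0.0152 + 0.21) = 0.06081/0.2252 = 0.27 mg/L.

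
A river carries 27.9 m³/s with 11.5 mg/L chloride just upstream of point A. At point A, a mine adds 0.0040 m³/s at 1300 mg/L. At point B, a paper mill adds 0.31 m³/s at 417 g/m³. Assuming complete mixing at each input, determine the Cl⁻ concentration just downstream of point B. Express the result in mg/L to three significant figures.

16.1 mg/L

After input A: C = (27.9·11.5 + 0.004·1300) / 27.9 = 11.68 mg/L.
After input B: C = (27.9·11.68 + 0.31·417) / 28.21 = 16.14 mg/L.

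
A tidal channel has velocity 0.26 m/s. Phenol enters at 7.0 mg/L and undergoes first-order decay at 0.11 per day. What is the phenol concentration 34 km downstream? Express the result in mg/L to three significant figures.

5.93 mg/L

Travel time t = 34 km / 0.26 m/s = 3.4e+04/0.26 = 1.308e+05 s = 1.514 d.
First-order decay: C = 7.0·exp(−0.11·1.514) = 7.0·0.8466 = 5.926 mg/L.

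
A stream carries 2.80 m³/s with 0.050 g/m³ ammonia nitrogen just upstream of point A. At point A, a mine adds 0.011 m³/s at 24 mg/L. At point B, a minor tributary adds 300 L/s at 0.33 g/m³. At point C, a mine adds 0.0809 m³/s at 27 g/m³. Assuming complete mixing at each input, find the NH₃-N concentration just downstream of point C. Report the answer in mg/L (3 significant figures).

After input A: C = (2.8·0.05 + 0.011·24) / 2.811 = 0.1437 mg/L.
300 L/s = 0.3 m³/s.
After input B: C = (2.811·0.1437 + 0.3·0.33) / 3.111 = 0.1617 mg/L.
After input C: C = (3.111·0.1617 + 0.0809·27) / 3.192 = 0.8419 mg/L.

0.842 mg/L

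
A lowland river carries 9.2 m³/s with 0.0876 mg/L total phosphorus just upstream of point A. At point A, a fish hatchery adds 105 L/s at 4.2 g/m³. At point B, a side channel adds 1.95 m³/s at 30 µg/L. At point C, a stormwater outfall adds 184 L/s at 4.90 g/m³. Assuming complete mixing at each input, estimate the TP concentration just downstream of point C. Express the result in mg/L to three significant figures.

105 L/s = 0.105 m³/s.
After input A: C = (9.2·0.0876 + 0.105·4.2) / 9.305 = 0.134 mg/L.
30 µg/L = 0.03 mg/L.
After input B: C = (9.305·0.134 + 1.95·0.03) / 11.25 = 0.116 mg/L.
184 L/s = 0.184 m³/s.
After input C: C = (11.25·0.116 + 0.184·4.9) / 11.44 = 0.1929 mg/L.

0.193 mg/L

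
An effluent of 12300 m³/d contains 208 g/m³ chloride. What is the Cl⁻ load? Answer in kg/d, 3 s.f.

2560 kg/d

12300 m³/d = 0.1424 m³/s.
Mass flux = Q·C = 0.1424 m³/s × 208 g/m³ = 29.61 g/s.
= 29.61 g/s × 86.4 = 2558 kg/d.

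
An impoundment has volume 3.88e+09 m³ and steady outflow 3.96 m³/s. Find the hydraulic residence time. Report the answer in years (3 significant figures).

31.0 yr

Q = 3.96 m³/s × 3.156e+07 s/yr = 1.25e+08 m³/yr.
Hydraulic residence time τ = V/Q = 3.88e+09/1.25e+08 = 31.05 yr.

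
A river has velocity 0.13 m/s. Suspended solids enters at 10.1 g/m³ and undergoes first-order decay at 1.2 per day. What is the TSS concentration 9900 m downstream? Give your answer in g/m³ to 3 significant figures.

Travel time t = 9900 m / 0.13 m/s = 9900/0.13 = 7.615e+04 s = 0.8814 d.
First-order decay: C = 10.1·exp(−1.2·0.8814) = 10.1·0.3473 = 3.507 g/m³.

3.51 g/m³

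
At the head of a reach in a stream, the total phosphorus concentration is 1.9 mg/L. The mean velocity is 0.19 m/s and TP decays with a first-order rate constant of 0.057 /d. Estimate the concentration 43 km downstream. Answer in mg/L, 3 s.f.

1.64 mg/L

Travel time t = 43 km / 0.19 m/s = 4.3e+04/0.19 = 2.263e+05 s = 2.619 d.
First-order decay: C = 1.9·exp(−0.057·2.619) = 1.9·0.8613 = 1.636 mg/L.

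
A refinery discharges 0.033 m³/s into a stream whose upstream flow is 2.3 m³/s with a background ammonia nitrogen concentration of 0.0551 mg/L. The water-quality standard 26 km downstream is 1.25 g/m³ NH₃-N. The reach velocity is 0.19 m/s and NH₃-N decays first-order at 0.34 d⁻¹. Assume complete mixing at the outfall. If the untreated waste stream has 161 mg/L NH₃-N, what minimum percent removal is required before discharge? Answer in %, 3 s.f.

8.34 %

Travel time to the compliance point: t = 2.6e+04/0.19 = 1.368e+05 s = 1.584 d; decay factor exp(−0.34·1.584) = 0.5836.
So the concentration just after mixing may be at most 1.25/0.5836 = 2.142 mg/L.
Mass balance: 2.142·2.333 = 0.033·Cₑ + 2.3·0.0551.
Cₑ = (4.997 − 0.1267) / 0.033 = 147.6 mg/L.
Required removal = 1 − 147.6/161 = 8.337 %.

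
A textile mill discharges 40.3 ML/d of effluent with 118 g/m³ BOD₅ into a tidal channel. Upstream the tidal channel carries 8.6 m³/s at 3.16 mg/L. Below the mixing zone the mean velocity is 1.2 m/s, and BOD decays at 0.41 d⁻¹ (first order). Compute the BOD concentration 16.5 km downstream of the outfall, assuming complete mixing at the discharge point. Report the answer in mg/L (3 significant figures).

40.3 ML/d = 0.4664 m³/s.
After complete mixing, C₀ = (0.4664·118 + 8.6·3.16) / 9.066 = 9.068 mg/L.
Travel time t = 1.65e+04 m / 1.2 m/s = 1.375e+04 s = 0.1591 d.
C = 9.068·exp(−0.41·0.1591) = 9.068·0.9368 = 8.495 mg/L.

8.50 mg/L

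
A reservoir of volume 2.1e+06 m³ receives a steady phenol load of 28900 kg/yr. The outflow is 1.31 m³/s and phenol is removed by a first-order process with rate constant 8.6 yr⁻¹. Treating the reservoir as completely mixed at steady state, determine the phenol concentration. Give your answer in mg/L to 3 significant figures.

0.487 mg/L

Outflow Q = 1.31 m³/s × 3.156e+07 s/yr = 4.134e+07 m³/yr.
Steady-state CSTR mass balance: W = Q·C + k·V·C, so C = W/(Q + kV).
Q + kV = 4.134e+07 + 8.6·2.1e+06 = 5.94e+07 m³/yr.
C = 28900/5.94e+07 = 0.0004865 kg/m³ = 0.4865 mg/L.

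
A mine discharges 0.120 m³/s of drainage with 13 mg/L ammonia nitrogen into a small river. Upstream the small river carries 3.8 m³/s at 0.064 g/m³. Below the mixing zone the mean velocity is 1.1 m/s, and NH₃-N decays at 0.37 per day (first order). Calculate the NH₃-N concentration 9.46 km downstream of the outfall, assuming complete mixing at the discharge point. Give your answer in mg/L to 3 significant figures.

0.443 mg/L

After complete mixing, C₀ = (0.12·13 + 3.8·0.064) / 3.92 = 0.46 mg/L.
Travel time t = 9460 m / 1.1 m/s = 8600 s = 0.09954 d.
C = 0.46·exp(−0.37·0.09954) = 0.46·0.9638 = 0.4434 mg/L.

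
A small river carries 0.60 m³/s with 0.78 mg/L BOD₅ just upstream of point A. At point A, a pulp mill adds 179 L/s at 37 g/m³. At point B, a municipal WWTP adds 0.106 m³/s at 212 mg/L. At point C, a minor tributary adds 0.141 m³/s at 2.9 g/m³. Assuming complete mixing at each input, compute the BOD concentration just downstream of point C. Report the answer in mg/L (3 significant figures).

179 L/s = 0.179 m³/s.
After input A: C = (0.6·0.78 + 0.179·37) / 0.779 = 9.103 mg/L.
After input B: C = (0.779·9.103 + 0.106·212) / 0.885 = 33.4 mg/L.
After input C: C = (0.885·33.4 + 0.141·2.9) / 1.026 = 29.21 mg/L.

29.2 mg/L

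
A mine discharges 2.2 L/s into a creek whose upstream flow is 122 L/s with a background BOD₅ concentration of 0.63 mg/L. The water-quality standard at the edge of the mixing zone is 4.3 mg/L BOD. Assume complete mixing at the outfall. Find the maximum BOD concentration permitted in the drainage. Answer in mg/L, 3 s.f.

208 mg/L

2.2 L/s = 0.0022 m³/s.
122 L/s = 0.122 m³/s.
Mass balance: 4.3·0.1242 = 0.0022·Cₑ + 0.122·0.63.
Cₑ = (0.5341 − 0.07686) / 0.0022 = 207.8 mg/L.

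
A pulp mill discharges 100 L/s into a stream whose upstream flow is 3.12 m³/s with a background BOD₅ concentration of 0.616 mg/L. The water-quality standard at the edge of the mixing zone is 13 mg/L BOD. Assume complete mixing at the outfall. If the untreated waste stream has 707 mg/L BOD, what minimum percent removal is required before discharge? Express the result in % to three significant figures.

43.5 %

100 L/s = 0.1 m³/s.
Mass balance: 13·3.22 = 0.1·Cₑ + 3.12·0.616.
Cₑ = (41.86 − 1.922) / 0.1 = 399.4 mg/L.
Required removal = 1 − 399.4/707 = 43.51 %.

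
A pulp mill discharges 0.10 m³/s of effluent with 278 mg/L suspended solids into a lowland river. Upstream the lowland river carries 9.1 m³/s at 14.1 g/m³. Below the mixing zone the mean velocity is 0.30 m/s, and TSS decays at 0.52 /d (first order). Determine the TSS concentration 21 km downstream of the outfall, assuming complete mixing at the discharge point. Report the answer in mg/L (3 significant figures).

After complete mixing, C₀ = (0.1·278 + 9.1·14.1) / 9.2 = 16.97 mg/L.
Travel time t = 2.1e+04 m / 0.30 m/s = 7e+04 s = 0.8102 d.
C = 16.97·exp(−0.52·0.8102) = 16.97·0.6562 = 11.13 mg/L.

11.1 mg/L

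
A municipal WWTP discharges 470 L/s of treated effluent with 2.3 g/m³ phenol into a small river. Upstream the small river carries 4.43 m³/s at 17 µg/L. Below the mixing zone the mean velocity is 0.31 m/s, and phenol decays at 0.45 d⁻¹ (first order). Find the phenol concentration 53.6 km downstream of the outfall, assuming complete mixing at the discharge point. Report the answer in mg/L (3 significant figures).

470 L/s = 0.47 m³/s.
17 µg/L = 0.017 mg/L.
After complete mixing, C₀ = (0.47·2.3 + 4.43·0.017) / 4.9 = 0.236 mg/L.
Travel time t = 5.36e+04 m / 0.31 m/s = 1.729e+05 s = 2.001 d.
C = 0.236·exp(−0.45·2.001) = 0.236·0.4064 = 0.09589 mg/L.

0.0959 mg/L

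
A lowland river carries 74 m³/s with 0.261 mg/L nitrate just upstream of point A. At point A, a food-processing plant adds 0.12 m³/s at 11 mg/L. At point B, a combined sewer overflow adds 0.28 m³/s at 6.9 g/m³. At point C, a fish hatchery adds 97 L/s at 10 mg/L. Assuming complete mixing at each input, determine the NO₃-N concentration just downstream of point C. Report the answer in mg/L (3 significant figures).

0.316 mg/L

After input A: C = (74·0.261 + 0.12·11) / 74.12 = 0.2784 mg/L.
After input B: C = (74.12·0.2784 + 0.28·6.9) / 74.4 = 0.3033 mg/L.
97 L/s = 0.097 m³/s.
After input C: C = (74.4·0.3033 + 0.097·10) / 74.5 = 0.3159 mg/L.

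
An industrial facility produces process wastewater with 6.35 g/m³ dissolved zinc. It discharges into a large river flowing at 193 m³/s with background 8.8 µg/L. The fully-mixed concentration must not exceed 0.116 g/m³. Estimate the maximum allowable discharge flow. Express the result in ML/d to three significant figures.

287 ML/d

8.8 µg/L = 0.0088 mg/L.
Mass balance at complete mixing: C_std·(Q_w + Q_r) = Q_w·C_e + Q_r·C_b.
Rearranging, Q_w = Q_r·(C_std − C_b)/(C_e − C_std) = 193·(0.116 − 0.0088) / (6.35 − 0.116) = 3.319 m³/s.
= 286.7 ML/d.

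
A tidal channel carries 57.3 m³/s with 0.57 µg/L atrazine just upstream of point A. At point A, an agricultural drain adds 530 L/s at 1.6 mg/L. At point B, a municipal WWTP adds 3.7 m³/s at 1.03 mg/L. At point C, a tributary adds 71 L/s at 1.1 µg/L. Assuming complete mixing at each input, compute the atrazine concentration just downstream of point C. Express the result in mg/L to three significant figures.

0.0762 mg/L

0.57 µg/L = 0.00057 mg/L.
530 L/s = 0.53 m³/s.
After input A: C = (57.3·0.00057 + 0.53·1.6) / 57.83 = 0.01523 mg/L.
After input B: C = (57.83·0.01523 + 3.7·1.03) / 61.53 = 0.07625 mg/L.
71 L/s = 0.071 m³/s.
1.1 µg/L = 0.0011 mg/L.
After input C: C = (61.53·0.07625 + 0.071·0.0011) / 61.6 = 0.07616 mg/L.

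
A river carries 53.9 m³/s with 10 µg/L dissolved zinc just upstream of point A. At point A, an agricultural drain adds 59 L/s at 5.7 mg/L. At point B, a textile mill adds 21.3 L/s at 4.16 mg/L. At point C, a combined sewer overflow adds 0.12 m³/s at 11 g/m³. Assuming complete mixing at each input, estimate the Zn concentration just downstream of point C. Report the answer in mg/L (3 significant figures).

10 µg/L = 0.01 mg/L.
59 L/s = 0.059 m³/s.
After input A: C = (53.9·0.01 + 0.059·5.7) / 53.96 = 0.01622 mg/L.
21.3 L/s = 0.0213 m³/s.
After input B: C = (53.96·0.01622 + 0.0213·4.16) / 53.98 = 0.01786 mg/L.
After input C: C = (53.98·0.01786 + 0.12·11) / 54.1 = 0.04222 mg/L.

0.0422 mg/L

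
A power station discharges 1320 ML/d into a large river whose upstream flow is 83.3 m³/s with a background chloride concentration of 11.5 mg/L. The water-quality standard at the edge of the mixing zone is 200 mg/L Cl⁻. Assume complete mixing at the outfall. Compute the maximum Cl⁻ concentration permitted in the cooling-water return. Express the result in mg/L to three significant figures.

1320 ML/d = 15.28 m³/s.
Mass balance: 200·98.58 = 15.28·Cₑ + 83.3·11.5.
Cₑ = (1.972e+04 − 957.9) / 15.28 = 1228 mg/L.

1230 mg/L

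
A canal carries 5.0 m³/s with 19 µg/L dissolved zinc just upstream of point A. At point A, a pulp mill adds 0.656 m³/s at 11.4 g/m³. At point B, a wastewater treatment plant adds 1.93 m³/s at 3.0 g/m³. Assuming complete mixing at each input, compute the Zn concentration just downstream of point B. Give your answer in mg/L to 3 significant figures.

1.76 mg/L

19 µg/L = 0.019 mg/L.
After input A: C = (5·0.019 + 0.656·11.4) / 5.656 = 1.339 mg/L.
After input B: C = (5.656·1.339 + 1.93·3) / 7.586 = 1.762 mg/L.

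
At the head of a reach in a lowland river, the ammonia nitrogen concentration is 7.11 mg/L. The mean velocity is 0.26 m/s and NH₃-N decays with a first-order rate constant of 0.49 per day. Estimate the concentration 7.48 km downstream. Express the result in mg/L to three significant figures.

6.04 mg/L

Travel time t = 7.48 km / 0.26 m/s = 7480/0.26 = 2.877e+04 s = 0.333 d.
First-order decay: C = 7.11·exp(−0.49·0.333) = 7.11·0.8495 = 6.04 mg/L.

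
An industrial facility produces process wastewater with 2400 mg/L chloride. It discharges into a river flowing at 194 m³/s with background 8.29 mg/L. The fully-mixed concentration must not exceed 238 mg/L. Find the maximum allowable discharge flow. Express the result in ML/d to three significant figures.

Mass balance at complete mixing: C_std·(Q_w + Q_r) = Q_w·C_e + Q_r·C_b.
Rearranging, Q_w = Q_r·(C_std − C_b)/(C_e − C_std) = 194·(238 − 8.29) / (2400 − 238) = 20.61 m³/s.
= 1781 ML/d.

1780 ML/d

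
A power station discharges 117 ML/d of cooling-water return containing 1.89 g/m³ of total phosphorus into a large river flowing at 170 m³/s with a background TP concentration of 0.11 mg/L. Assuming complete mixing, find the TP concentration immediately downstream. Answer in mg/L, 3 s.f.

0.124 mg/L

117 ML/d = 1.354 m³/s.
Conservation of mass across the mixing zone: C = (1.354·1.89 + 170·0.11) / (1.354 + 170) = 21.26/171.4 = 0.1241 mg/L.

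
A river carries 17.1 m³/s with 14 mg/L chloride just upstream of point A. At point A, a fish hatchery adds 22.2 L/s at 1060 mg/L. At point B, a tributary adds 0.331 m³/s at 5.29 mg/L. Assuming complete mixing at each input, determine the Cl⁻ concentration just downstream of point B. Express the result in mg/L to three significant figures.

15.2 mg/L

22.2 L/s = 0.0222 m³/s.
After input A: C = (17.1·14 + 0.0222·1060) / 17.12 = 15.36 mg/L.
After input B: C = (17.12·15.36 + 0.331·5.29) / 17.45 = 15.17 mg/L.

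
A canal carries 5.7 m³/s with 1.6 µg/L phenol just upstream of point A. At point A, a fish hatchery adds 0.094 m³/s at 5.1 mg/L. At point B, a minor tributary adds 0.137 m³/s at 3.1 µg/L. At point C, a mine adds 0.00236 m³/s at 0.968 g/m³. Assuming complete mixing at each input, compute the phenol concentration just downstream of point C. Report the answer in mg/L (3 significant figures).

0.0828 mg/L

1.6 µg/L = 0.0016 mg/L.
After input A: C = (5.7·0.0016 + 0.094·5.1) / 5.794 = 0.08431 mg/L.
3.1 µg/L = 0.0031 mg/L.
After input B: C = (5.794·0.08431 + 0.137·0.0031) / 5.931 = 0.08244 mg/L.
After input C: C = (5.931·0.08244 + 0.00236·0.968) / 5.933 = 0.08279 mg/L.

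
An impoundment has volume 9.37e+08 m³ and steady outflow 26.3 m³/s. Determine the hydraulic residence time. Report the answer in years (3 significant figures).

Q = 26.3 m³/s × 3.156e+07 s/yr = 8.3e+08 m³/yr.
Hydraulic residence time τ = V/Q = 9.37e+08/8.3e+08 = 1.129 yr.

1.13 yr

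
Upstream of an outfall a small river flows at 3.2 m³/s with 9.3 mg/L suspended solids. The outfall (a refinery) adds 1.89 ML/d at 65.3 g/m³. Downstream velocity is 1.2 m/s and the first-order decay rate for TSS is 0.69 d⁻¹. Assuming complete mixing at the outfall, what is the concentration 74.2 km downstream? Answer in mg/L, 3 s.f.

1.89 ML/d = 0.02187 m³/s.
After complete mixing, C₀ = (0.02187·65.3 + 3.2·9.3) / 3.222 = 9.68 mg/L.
Travel time t = 7.42e+04 m / 1.2 m/s = 6.183e+04 s = 0.7157 d.
C = 9.68·exp(−0.69·0.7157) = 9.68·0.6103 = 5.908 mg/L.

5.91 mg/L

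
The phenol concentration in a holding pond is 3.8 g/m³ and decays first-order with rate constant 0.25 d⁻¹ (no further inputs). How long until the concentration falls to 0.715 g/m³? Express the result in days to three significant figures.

t = ln(C₀/C)/k = ln(3.8/0.715)/0.25 = 1.67/0.25 = 6.682 d.

6.68 d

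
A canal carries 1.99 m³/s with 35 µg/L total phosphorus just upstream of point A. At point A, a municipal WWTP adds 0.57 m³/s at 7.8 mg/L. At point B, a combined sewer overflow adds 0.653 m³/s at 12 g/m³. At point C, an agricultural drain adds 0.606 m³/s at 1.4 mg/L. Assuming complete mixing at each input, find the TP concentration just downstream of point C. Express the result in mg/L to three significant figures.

35 µg/L = 0.035 mg/L.
After input A: C = (1.99·0.035 + 0.57·7.8) / 2.56 = 1.764 mg/L.
After input B: C = (2.56·1.764 + 0.653·12) / 3.213 = 3.844 mg/L.
After input C: C = (3.213·3.844 + 0.606·1.4) / 3.819 = 3.456 mg/L.

3.46 mg/L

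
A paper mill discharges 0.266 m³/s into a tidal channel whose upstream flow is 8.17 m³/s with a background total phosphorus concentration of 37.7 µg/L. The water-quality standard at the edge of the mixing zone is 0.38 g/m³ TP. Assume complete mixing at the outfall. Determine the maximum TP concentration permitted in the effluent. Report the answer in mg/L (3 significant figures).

37.7 µg/L = 0.0377 mg/L.
Mass balance: 0.38·8.436 = 0.266·Cₑ + 8.17·0.0377.
Cₑ = (3.206 − 0.308) / 0.266 = 10.89 mg/L.

10.9 mg/L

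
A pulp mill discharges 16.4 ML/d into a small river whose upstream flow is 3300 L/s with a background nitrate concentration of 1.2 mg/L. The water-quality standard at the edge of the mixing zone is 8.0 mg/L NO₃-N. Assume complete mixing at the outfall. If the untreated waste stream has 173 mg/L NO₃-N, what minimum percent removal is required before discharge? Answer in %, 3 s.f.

27.0 %

16.4 ML/d = 0.1898 m³/s.
3300 L/s = 3.3 m³/s.
Mass balance: 8·3.49 = 0.1898·Cₑ + 3.3·1.2.
Cₑ = (27.92 − 3.96) / 0.1898 = 126.2 mg/L.
Required removal = 1 − 126.2/173 = 27.04 %.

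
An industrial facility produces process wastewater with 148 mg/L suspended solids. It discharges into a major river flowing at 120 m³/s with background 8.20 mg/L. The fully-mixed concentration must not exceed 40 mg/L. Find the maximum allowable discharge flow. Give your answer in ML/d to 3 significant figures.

Mass balance at complete mixing: C_std·(Q_w + Q_r) = Q_w·C_e + Q_r·C_b.
Rearranging, Q_w = Q_r·(C_std − C_b)/(C_e − C_std) = 120·(40 − 8.2) / (148 − 40) = 35.33 m³/s.
= 3053 ML/d.

3050 ML/d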